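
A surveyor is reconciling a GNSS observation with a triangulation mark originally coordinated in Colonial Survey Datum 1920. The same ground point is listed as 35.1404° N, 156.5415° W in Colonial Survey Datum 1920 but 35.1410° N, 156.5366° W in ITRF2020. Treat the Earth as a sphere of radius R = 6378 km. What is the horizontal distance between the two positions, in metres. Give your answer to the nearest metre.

Δφ = 35.1410° − 35.1404° = +0.0006°; Δλ = -156.5366° − -156.5415° = +0.0049°.
1° along a meridian = πR/180 = 111317 m.
ΔN = Δφ × 111317 = 66.8 m; ΔE = Δλ × 111317 × cos(35.1404°) = +0.0049 × 111317 × 0.817744 = 446.0 m.
Distance = √(ΔE² + ΔN²) = √(446.0² + 66.8²) = 451.0 m.

451 m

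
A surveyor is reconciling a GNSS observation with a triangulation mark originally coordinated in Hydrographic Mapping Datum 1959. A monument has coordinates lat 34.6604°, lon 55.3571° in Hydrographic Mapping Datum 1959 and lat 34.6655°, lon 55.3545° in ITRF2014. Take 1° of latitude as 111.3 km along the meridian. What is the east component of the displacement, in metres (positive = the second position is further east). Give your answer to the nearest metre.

Δφ = 34.6655° − 34.6604° = +0.0051°; Δλ = 55.3545° − 55.3571° = -0.0026°.
ΔN = Δφ × 111300 = 567.6 m; ΔE = Δλ × 111300 × cos(34.6604°) = -0.0026 × 111300 × 0.822537 = -238.0 m.

ΔE = -238 m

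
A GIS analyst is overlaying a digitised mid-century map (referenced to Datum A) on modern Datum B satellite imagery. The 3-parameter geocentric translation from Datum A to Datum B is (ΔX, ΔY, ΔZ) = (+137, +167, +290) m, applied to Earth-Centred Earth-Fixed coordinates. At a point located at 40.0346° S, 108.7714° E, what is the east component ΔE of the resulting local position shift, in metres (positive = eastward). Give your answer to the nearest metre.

ΔE = -183 m

At φ = -40.0346°, λ = 108.7714°: sin φ = -0.643250, cos φ = 0.765656, sin λ = 0.946810, cos λ = -0.321793.
ΔE = −sin λ·ΔX + cos λ·ΔY = −(0.946810)·(137) + (-0.321793)·(167) = -183.45 m.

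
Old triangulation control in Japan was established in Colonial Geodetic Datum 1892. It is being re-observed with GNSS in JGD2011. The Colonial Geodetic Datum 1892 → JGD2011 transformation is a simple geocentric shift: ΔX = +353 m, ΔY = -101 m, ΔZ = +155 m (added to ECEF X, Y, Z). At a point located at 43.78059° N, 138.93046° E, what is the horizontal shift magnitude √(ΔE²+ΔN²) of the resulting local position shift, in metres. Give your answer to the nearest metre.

376 m

At φ = 43.78059°, λ = 138.93046°: sin φ = 0.691899, cos φ = 0.721995, sin λ = 0.656975, cos λ = -0.753913.
ΔE = −sin λ·ΔX + cos λ·ΔY = −(0.656975)·(353) + (-0.753913)·(-101) = -155.77 m.
ΔN = −sin φ cos λ·ΔX − sin φ sin λ·ΔY + cos φ·ΔZ = −(0.691899)(-0.753913)(353) − (0.691899)(0.656975)(-101) + (0.721995)(155) = 341.96 m.
Horizontal magnitude = √(ΔE² + ΔN²) = √((-155.77)² + 341.96²) = 375.76 m.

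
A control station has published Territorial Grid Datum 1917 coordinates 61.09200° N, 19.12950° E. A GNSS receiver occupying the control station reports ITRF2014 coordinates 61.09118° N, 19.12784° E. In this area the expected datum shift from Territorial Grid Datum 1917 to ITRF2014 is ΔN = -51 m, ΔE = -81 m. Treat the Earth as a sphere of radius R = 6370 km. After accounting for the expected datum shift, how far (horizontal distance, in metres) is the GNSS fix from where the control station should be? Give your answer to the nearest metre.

Observed coordinate differences: Δφ = -0.00082°, Δλ = -0.00166°.
Converting to metres (1° lat = 111177 m, cos φ = 0.483405): observed ΔN = -91.2 m, observed ΔE = -89.2 m.
Subtracting the expected shift leaves a residual of -91.2 − (-51) = -40.2 m north and -89.2 − (-81) = -8.2 m east.
Residual distance = √((-40.2)² + (-8.2)²) = 41.0 m.

41 m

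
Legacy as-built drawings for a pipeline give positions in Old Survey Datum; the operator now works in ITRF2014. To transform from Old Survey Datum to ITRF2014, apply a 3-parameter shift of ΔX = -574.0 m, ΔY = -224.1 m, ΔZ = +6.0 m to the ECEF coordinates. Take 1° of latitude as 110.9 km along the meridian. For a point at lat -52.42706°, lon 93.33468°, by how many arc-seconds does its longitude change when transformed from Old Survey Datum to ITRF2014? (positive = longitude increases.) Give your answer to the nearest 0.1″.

Δλ = 31.2″

sin φ = -0.792578, cos φ = 0.609771, sin λ = 0.998307, cos λ = -0.058168.
East component: ΔE = −sin λ·ΔX + cos λ·ΔY = −(0.998307)(-574.0) + (-0.058168)(-224.1) = 586.06 m.
1° of latitude spans 110900 m; at latitude φ, 1° of longitude spans that × cos φ = 67623.6 m, so Δλ = 586.06 / 67623.6 × 3600 = 31.200″.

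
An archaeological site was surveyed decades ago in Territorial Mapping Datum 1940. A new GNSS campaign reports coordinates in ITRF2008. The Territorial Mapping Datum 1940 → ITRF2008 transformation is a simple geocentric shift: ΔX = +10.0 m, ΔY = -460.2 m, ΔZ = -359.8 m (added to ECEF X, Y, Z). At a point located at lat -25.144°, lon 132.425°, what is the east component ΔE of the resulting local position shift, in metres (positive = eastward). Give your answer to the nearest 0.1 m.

ΔE = 303.1 m

At φ = -25.144°, λ = 132.425°: sin φ = -0.424895, cos φ = 0.905243, sin λ = 0.738161, cos λ = -0.674625.
ΔE = −sin λ·ΔX + cos λ·ΔY = −(0.738161)·(10.0) + (-0.674625)·(-460.2) = 303.08 m.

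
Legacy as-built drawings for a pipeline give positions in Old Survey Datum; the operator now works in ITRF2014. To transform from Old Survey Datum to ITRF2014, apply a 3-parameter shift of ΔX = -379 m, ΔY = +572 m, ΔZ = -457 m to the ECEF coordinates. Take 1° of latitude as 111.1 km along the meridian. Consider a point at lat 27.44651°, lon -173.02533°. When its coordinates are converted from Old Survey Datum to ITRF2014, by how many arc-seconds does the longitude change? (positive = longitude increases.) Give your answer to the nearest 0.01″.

sin φ = 0.460920, cos φ = 0.887442, sin λ = -0.121431, cos λ = -0.992600.
East component: ΔE = −sin λ·ΔX + cos λ·ΔY = −(-0.121431)(-379) + (-0.992600)(572) = -613.79 m.
1° of latitude spans 111100 m; at latitude φ, 1° of longitude spans that × cos φ = 98594.8 m, so Δλ = -613.79 / 98594.8 × 3600 = -22.411″.

Δλ = -22.41″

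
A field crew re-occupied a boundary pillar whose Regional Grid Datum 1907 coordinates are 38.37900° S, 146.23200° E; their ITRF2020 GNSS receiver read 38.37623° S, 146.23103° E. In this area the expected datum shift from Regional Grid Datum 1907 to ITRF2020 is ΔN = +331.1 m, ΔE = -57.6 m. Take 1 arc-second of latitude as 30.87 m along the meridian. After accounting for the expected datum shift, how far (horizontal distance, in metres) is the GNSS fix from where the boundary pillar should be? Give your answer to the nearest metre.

36 m

Observed coordinate differences: Δφ = +0.00277°, Δλ = -0.00097°.
Converting to metres (1° lat = 111132 m, cos φ = 0.783921): observed ΔN = 307.8 m, observed ΔE = -84.5 m.
Subtracting the expected shift leaves a residual of 307.8 − (331.1) = -23.3 m north and -84.5 − (-57.6) = -26.9 m east.
Residual distance = √((-23.3)² + (-26.9)²) = 35.6 m.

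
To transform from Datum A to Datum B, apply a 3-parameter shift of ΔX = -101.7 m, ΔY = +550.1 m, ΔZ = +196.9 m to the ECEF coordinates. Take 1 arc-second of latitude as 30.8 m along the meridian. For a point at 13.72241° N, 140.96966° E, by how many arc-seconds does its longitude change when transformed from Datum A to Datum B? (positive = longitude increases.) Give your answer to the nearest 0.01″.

sin φ = 0.237218, cos φ = 0.971456, sin λ = 0.629732, cos λ = -0.776813.
East component: ΔE = −sin λ·ΔX + cos λ·ΔY = −(0.629732)(-101.7) + (-0.776813)(550.1) = -363.28 m.
1° of latitude spans 3600 × 30.80 = 110880 m; at latitude φ, 1° of longitude spans that × cos φ = 107715.1 m, so Δλ = -363.28 / 107715.1 × 3600 = -12.141″.

Δλ = -12.14″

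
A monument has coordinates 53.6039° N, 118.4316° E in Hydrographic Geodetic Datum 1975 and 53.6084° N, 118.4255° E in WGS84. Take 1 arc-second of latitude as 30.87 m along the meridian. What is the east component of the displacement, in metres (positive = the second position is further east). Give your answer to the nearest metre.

ΔE = -402 m

Δφ = 53.6084° − 53.6039° = +0.0045°; Δλ = 118.4255° − 118.4316° = -0.0061°.
1° of latitude = 3600 × 30.87 = 111132 m.
ΔN = Δφ × 111132 = 500.1 m; ΔE = Δλ × 111132 × cos(53.6039°) = -0.0061 × 111132 × 0.593364 = -402.2 m.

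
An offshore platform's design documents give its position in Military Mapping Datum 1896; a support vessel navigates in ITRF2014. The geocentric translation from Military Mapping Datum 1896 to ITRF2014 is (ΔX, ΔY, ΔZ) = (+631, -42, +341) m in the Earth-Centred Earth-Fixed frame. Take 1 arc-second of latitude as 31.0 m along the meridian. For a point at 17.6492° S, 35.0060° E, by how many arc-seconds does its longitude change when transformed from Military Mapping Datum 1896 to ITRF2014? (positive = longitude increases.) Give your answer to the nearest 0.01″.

sin φ = -0.303188, cos φ = 0.952931, sin λ = 0.573662, cos λ = 0.819092.
East component: ΔE = −sin λ·ΔX + cos λ·ΔY = −(0.573662)(631) + (0.819092)(-42) = -396.38 m.
1° of latitude spans 3600 × 31.00 = 111600 m; at latitude φ, 1° of longitude spans that × cos φ = 106347.1 m, so Δλ = -396.38 / 106347.1 × 3600 = -13.418″.

Δλ = -13.42″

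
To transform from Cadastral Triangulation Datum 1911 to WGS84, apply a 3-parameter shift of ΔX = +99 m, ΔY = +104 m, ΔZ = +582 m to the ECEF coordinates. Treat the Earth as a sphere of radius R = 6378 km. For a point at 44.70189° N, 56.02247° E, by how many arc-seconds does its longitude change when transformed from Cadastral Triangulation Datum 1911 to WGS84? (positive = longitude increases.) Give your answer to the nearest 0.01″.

Δλ = -1.09″

sin φ = 0.703418, cos φ = 0.710776, sin λ = 0.829257, cos λ = 0.558868.
East component: ΔE = −sin λ·ΔX + cos λ·ΔY = −(0.829257)(99) + (0.558868)(104) = -23.97 m.
1° of latitude spans πR/180 = 111317 m; at latitude φ, 1° of longitude spans that × cos φ = 79121.6 m, so Δλ = -23.97 / 79121.6 × 3600 = -1.091″.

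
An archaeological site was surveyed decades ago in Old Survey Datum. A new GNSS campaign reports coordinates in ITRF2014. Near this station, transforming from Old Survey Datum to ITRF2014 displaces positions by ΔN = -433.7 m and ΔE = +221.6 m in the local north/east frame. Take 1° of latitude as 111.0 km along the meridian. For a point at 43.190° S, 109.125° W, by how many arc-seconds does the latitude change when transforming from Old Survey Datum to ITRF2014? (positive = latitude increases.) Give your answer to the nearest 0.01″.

1° of latitude = 111.0 km, so Δφ = -433.7 / 111000 = -0.0039072° = -14.066″.

Δφ = -14.07″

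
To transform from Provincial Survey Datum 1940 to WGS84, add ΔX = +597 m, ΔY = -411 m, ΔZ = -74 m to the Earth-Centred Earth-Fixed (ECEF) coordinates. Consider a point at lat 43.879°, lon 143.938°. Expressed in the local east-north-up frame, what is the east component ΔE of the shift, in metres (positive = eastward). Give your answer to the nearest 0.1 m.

ΔE = -19.2 m

The local east axis at (φ, λ) is (−sin λ, cos λ, 0), so ΔE = −sin(143.938°)·597 + cos(143.938°)·(-411) = -19.19 m.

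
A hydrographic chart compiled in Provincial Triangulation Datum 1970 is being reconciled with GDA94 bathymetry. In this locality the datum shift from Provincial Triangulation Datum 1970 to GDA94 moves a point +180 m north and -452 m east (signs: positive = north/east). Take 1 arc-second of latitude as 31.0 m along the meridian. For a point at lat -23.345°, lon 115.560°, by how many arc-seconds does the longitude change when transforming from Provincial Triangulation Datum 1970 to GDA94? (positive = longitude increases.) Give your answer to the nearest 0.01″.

At latitude -23.345°, cos φ = 0.918135.
1″ of longitude at this latitude = 31.00 × cos φ = 28.4622 m, so Δλ = -452.0 / 28.4622 = -15.881″.

Δλ = -15.88″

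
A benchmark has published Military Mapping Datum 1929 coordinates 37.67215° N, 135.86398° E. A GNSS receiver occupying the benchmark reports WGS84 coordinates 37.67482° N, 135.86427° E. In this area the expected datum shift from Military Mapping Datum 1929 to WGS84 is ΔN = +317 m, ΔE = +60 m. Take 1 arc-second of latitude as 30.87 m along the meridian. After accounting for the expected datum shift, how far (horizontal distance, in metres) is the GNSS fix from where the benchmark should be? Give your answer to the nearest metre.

Observed coordinate differences: Δφ = +0.00267°, Δλ = +0.00029°.
Converting to metres (1° lat = 111132 m, cos φ = 0.791521): observed ΔN = 296.7 m, observed ΔE = 25.5 m.
Subtracting the expected shift leaves a residual of 296.7 − (317) = -20.3 m north and 25.5 − (60) = -34.5 m east.
Residual distance = √((-20.3)² + (-34.5)²) = 40.0 m.

40 m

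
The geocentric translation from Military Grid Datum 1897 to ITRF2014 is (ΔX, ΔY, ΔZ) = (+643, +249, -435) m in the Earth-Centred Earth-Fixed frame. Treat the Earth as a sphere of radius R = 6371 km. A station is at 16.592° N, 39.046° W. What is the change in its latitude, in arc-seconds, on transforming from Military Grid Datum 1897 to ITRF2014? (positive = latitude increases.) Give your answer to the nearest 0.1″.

Δφ = -16.7″

sin φ = 0.285555, cos φ = 0.958362, sin λ = -0.629944, cos λ = 0.776640.
North component: ΔN = −sin φ cos λ·ΔX − sin φ sin λ·ΔY + cos φ·ΔZ = −(0.285555)(0.776640)(643) − (0.285555)(-0.629944)(249) + (0.958362)(-435) = -514.70 m.
1° of latitude spans πR/180 = 111195 m, so Δφ = -514.70 / 111195 × 3600 = -16.664″.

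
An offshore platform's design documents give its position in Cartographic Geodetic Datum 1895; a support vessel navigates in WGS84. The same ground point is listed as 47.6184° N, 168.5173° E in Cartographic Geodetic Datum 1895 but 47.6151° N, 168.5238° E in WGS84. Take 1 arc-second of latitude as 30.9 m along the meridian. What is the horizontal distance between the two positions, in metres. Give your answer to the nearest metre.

610 m

Δφ = 47.6151° − 47.6184° = -0.0033°; Δλ = 168.5238° − 168.5173° = +0.0065°.
1° of latitude = 3600 × 30.90 = 111240 m.
ΔN = Δφ × 111240 = -367.1 m; ΔE = Δλ × 111240 × cos(47.6184°) = +0.0065 × 111240 × 0.674065 = 487.4 m.
Distance = √(ΔE² + ΔN²) = √(487.4² + (-367.1)²) = 610.2 m.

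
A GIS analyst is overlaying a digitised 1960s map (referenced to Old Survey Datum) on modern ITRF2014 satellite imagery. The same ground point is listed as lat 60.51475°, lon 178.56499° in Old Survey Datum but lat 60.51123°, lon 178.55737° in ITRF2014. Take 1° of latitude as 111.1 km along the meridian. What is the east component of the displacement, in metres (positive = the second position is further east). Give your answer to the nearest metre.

ΔE = -417 m

Δφ = 60.51123° − 60.51475° = -0.00352°; Δλ = 178.55737° − 178.56499° = -0.00762°.
ΔN = Δφ × 111100 = -391.1 m; ΔE = Δλ × 111100 × cos(60.51475°) = -0.00762 × 111100 × 0.492199 = -416.7 m.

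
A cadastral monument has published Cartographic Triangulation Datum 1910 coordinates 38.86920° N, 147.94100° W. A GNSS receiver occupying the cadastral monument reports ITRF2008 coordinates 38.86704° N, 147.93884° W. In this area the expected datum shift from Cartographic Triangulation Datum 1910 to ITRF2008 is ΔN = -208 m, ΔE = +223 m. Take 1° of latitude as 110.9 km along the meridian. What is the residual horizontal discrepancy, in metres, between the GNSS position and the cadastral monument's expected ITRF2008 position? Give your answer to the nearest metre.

Observed coordinate differences: Δφ = -0.00216°, Δλ = +0.00216°.
Converting to metres (1° lat = 110900 m, cos φ = 0.778581): observed ΔN = -239.5 m, observed ΔE = 186.5 m.
Subtracting the expected shift leaves a residual of -239.5 − (-208) = -31.5 m north and 186.5 − (223) = -36.5 m east.
Residual distance = √((-31.5)² + (-36.5)²) = 48.2 m.

48 m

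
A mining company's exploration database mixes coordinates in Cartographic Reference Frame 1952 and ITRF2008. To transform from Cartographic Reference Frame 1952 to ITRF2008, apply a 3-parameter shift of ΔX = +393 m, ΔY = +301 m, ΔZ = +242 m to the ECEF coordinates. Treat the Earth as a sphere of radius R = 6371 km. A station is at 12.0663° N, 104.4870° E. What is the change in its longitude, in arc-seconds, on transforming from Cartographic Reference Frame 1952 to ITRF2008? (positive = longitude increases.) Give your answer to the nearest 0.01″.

Δλ = -15.09″

sin φ = 0.209043, cos φ = 0.977906, sin λ = 0.968204, cos λ = -0.250160.
East component: ΔE = −sin λ·ΔX + cos λ·ΔY = −(0.968204)(393) + (-0.250160)(301) = -455.80 m.
1° of latitude spans πR/180 = 111195 m; at latitude φ, 1° of longitude spans that × cos φ = 108738.2 m, so Δλ = -455.80 / 108738.2 × 3600 = -15.090″.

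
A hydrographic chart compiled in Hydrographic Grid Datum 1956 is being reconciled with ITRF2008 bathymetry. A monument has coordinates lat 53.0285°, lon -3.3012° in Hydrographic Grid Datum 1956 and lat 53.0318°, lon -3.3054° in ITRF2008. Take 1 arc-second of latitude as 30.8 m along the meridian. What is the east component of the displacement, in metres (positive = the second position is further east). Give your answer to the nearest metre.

ΔE = -280 m

Δφ = 53.0318° − 53.0285° = +0.0033°; Δλ = -3.3054° − -3.3012° = -0.0042°.
1° of latitude = 3600 × 30.80 = 110880 m.
ΔN = Δφ × 110880 = 365.9 m; ΔE = Δλ × 110880 × cos(53.0285°) = -0.0042 × 110880 × 0.601418 = -280.1 m.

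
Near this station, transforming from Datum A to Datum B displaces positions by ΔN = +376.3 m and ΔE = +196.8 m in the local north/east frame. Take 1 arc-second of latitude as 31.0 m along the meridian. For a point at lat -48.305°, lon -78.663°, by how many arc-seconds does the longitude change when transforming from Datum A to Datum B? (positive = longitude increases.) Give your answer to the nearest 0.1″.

At latitude -48.305°, cos φ = 0.665165.
1″ of longitude at this latitude = 31.00 × cos φ = 20.6201 m, so Δλ = 196.8 / 20.6201 = 9.544″.

Δλ = 9.5″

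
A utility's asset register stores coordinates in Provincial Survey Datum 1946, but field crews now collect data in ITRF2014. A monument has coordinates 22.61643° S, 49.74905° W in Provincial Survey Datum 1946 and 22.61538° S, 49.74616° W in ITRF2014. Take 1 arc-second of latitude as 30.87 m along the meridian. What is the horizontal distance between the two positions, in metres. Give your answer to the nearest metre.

319 m

Δφ = -22.61538° − -22.61643° = +0.00105°; Δλ = -49.74616° − -49.74905° = +0.00289°.
1° of latitude = 3600 × 30.87 = 111132 m.
ΔN = Δφ × 111132 = 116.7 m; ΔE = Δλ × 111132 × cos(-22.61643°) = +0.00289 × 111132 × 0.923100 = 296.5 m.
Distance = √(ΔE² + ΔN²) = √(296.5² + 116.7²) = 318.6 m.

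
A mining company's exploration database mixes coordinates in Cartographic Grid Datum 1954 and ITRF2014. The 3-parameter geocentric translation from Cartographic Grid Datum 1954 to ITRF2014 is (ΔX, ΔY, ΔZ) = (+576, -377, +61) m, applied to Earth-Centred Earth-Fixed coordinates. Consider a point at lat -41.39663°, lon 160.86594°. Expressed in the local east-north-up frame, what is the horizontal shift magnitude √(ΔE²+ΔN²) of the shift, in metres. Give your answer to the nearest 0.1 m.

The local east axis at (φ, λ) is (−sin λ, cos λ, 0), so ΔE = −sin(160.86594°)·576 + cos(160.86594°)·(-377) = 167.37 m.
The local north axis is (−sin φ cos λ, −sin φ sin λ, cos φ), giving ΔN = -359.848 − 81.715 + 45.759 = -395.80 m.
Horizontal magnitude = √(ΔE² + ΔN²) = √(167.37² + (-395.80)²) = 429.74 m.

429.7 m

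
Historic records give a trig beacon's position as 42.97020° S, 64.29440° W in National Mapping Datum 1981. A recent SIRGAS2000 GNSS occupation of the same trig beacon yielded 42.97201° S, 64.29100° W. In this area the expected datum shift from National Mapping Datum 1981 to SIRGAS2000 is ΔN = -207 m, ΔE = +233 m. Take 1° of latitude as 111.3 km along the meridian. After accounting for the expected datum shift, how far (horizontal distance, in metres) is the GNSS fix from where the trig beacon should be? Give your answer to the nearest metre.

44 m

Observed coordinate differences: Δφ = -0.00181°, Δλ = +0.00340°.
Converting to metres (1° lat = 111300 m, cos φ = 0.731708): observed ΔN = -201.5 m, observed ΔE = 276.9 m.
Subtracting the expected shift leaves a residual of -201.5 − (-207) = 5.5 m north and 276.9 − (233) = 43.9 m east.
Residual distance = √(5.5² + 43.9²) = 44.2 m.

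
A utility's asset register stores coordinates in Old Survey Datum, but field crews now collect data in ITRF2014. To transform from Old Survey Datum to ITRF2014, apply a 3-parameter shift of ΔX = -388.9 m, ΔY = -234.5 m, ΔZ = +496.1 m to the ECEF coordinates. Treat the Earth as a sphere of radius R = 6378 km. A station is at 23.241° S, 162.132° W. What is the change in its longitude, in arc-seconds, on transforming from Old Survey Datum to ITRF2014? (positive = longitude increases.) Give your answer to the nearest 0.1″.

sin φ = -0.394600, cos φ = 0.918853, sin λ = -0.306825, cos λ = -0.951766.
East component: ΔE = −sin λ·ΔX + cos λ·ΔY = −(-0.306825)(-388.9) + (-0.951766)(-234.5) = 103.86 m.
1° of latitude spans πR/180 = 111317 m; at latitude φ, 1° of longitude spans that × cos φ = 102284.1 m, so Δλ = 103.86 / 102284.1 × 3600 = 3.656″.

Δλ = 3.7″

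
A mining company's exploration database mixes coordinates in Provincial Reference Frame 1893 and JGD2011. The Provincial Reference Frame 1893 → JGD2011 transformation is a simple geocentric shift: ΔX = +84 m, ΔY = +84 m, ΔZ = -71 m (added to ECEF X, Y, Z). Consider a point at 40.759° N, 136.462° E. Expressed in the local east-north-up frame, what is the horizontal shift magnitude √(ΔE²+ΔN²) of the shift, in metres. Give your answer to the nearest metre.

At φ = 40.759°, λ = 136.462°: sin φ = 0.652879, cos φ = 0.757462, sin λ = 0.688836, cos λ = -0.724918.
ΔE = −sin λ·ΔX + cos λ·ΔY = −(0.688836)·(84) + (-0.724918)·(84) = -118.76 m.
ΔN = −sin φ cos λ·ΔX − sin φ sin λ·ΔY + cos φ·ΔZ = −(0.652879)(-0.724918)(84) − (0.652879)(0.688836)(84) + (0.757462)(-71) = -51.80 m.
Horizontal magnitude = √(ΔE² + ΔN²) = √((-118.76)² + (-51.80)²) = 129.56 m.

130 m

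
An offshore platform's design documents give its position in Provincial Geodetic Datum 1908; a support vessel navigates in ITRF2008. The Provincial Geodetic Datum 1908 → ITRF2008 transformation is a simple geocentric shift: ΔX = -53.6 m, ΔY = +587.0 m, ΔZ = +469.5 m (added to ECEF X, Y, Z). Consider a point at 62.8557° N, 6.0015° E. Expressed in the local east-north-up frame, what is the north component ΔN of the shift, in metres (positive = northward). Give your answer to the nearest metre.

The local north axis is (−sin φ cos λ, −sin φ sin λ, cos φ), giving ΔN = 47.435 − 54.614 + 214.201 = 207.02 m.

ΔN = 207 m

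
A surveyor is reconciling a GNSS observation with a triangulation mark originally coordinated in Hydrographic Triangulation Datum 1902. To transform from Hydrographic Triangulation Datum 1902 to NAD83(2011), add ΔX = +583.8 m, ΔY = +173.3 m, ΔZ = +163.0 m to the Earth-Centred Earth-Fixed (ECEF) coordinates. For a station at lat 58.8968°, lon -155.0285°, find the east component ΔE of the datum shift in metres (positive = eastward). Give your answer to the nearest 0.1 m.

ΔE = 89.4 m

The local east axis at (φ, λ) is (−sin λ, cos λ, 0), so ΔE = −sin(-155.0285°)·583.8 + cos(-155.0285°)·173.3 = 89.36 m.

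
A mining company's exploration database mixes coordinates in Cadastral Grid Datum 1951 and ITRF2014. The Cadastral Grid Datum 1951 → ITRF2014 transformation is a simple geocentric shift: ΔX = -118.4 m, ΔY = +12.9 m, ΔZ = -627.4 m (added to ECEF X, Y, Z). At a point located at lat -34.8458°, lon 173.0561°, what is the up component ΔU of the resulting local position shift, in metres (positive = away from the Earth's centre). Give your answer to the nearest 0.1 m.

ΔU = 456.2 m

At φ = -34.8458°, λ = 173.0561°: sin φ = -0.571370, cos φ = 0.820693, sin λ = 0.120897, cos λ = -0.992665.
ΔU = cos φ cos λ·ΔX + cos φ sin λ·ΔY + sin φ·ΔZ = (0.820693)(-0.992665)(-118.4) + (0.820693)(0.120897)(12.9) + (-0.571370)(-627.4) = 456.21 m.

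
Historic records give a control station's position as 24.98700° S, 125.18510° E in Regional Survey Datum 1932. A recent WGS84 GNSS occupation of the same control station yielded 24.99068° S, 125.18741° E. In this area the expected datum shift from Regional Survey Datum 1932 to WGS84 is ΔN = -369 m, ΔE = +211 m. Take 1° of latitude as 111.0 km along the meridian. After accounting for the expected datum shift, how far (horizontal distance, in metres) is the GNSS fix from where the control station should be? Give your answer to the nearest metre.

45 m

Observed coordinate differences: Δφ = -0.00368°, Δλ = +0.00231°.
Converting to metres (1° lat = 111000 m, cos φ = 0.906404): observed ΔN = -408.5 m, observed ΔE = 232.4 m.
Subtracting the expected shift leaves a residual of -408.5 − (-369) = -39.5 m north and 232.4 − (211) = 21.4 m east.
Residual distance = √((-39.5)² + 21.4²) = 44.9 m.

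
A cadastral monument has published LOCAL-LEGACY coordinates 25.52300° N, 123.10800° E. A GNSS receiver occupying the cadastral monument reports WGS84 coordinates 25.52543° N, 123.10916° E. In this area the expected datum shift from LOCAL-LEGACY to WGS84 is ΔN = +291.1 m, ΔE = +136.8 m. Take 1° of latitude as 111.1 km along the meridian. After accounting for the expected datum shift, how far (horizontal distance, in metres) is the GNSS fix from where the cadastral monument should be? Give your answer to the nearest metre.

29 m

Observed coordinate differences: Δφ = +0.00243°, Δλ = +0.00116°.
Converting to metres (1° lat = 111100 m, cos φ = 0.902412): observed ΔN = 270.0 m, observed ΔE = 116.3 m.
Subtracting the expected shift leaves a residual of 270.0 − (291.1) = -21.1 m north and 116.3 − (136.8) = -20.5 m east.
Residual distance = √((-21.1)² + (-20.5)²) = 29.4 m.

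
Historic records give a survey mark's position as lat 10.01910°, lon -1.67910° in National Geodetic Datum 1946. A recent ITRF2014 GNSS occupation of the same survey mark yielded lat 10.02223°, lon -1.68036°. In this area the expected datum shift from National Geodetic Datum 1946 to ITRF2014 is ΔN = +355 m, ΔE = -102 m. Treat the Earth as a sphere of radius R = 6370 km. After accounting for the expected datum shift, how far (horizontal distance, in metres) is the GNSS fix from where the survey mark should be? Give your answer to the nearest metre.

Observed coordinate differences: Δφ = +0.00313°, Δλ = -0.00126°.
Converting to metres (1° lat = 111177 m, cos φ = 0.984750): observed ΔN = 348.0 m, observed ΔE = -137.9 m.
Subtracting the expected shift leaves a residual of 348.0 − (355) = -7.0 m north and -137.9 − (-102) = -35.9 m east.
Residual distance = √((-7.0)² + (-35.9)²) = 36.6 m.

37 m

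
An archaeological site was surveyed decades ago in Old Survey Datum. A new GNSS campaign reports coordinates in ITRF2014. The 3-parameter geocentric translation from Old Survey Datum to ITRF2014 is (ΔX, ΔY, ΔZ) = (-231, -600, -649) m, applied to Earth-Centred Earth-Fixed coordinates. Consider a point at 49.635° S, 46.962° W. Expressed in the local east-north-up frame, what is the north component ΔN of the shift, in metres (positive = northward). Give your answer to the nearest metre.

ΔN = -206 m

The local north axis is (−sin φ cos λ, −sin φ sin λ, cos φ), giving ΔN = -120.122 + 334.139 − 420.328 = -206.31 m.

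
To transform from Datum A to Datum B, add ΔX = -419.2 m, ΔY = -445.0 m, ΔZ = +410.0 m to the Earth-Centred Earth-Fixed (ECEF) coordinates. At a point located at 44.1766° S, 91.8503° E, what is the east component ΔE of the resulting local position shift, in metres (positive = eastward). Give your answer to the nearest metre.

ΔE = 433 m

At φ = -44.1766°, λ = 91.8503°: sin φ = -0.696872, cos φ = 0.717195, sin λ = 0.999479, cos λ = -0.032288.
ΔE = −sin λ·ΔX + cos λ·ΔY = −(0.999479)·(-419.2) + (-0.032288)·(-445.0) = 433.35 m.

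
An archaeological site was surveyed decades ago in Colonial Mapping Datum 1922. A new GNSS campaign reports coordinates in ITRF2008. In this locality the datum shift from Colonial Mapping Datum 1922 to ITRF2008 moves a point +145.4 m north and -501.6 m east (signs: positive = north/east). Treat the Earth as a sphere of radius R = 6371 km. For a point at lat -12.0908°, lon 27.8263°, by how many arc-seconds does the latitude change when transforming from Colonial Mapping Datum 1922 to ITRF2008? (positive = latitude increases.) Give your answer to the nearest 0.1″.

On a sphere of radius R, 1 rad of latitude = R, so Δφ = ΔN / R = 145.4 / 6371000 = 2.2822e-05 rad = 4.707″.

Δφ = 4.7″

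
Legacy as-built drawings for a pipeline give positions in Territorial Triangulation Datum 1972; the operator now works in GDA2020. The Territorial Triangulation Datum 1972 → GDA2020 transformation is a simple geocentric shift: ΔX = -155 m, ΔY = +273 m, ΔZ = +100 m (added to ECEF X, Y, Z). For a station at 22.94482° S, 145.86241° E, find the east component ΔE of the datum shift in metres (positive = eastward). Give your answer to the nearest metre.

ΔE = -139 m

The local east axis at (φ, λ) is (−sin λ, cos λ, 0), so ΔE = −sin(145.86241°)·(-155) + cos(145.86241°)·273 = -138.98 m.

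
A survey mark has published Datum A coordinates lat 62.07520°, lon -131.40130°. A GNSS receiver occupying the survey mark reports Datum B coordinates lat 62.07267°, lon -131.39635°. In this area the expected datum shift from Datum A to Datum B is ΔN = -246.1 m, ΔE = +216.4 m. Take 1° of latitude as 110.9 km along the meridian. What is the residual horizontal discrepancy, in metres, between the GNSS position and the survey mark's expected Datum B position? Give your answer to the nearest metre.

53 m

Observed coordinate differences: Δφ = -0.00253°, Δλ = +0.00495°.
Converting to metres (1° lat = 110900 m, cos φ = 0.468312): observed ΔN = -280.6 m, observed ΔE = 257.1 m.
Subtracting the expected shift leaves a residual of -280.6 − (-246.1) = -34.5 m north and 257.1 − (216.4) = 40.7 m east.
Residual distance = √((-34.5)² + 40.7²) = 53.3 m.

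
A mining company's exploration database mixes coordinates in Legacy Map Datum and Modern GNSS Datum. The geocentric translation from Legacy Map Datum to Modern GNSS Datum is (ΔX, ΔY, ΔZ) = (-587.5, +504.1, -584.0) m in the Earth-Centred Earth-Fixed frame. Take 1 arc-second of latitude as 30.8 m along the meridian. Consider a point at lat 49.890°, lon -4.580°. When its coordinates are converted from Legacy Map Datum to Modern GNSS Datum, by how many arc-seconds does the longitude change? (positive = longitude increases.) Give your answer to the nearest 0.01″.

Δλ = 22.96″

sin φ = 0.764809, cos φ = 0.644257, sin λ = -0.079851, cos λ = 0.996807.
East component: ΔE = −sin λ·ΔX + cos λ·ΔY = −(-0.079851)(-587.5) + (0.996807)(504.1) = 455.58 m.
1° of latitude spans 3600 × 30.80 = 110880 m; at latitude φ, 1° of longitude spans that × cos φ = 71435.2 m, so Δλ = 455.58 / 71435.2 × 3600 = 22.959″.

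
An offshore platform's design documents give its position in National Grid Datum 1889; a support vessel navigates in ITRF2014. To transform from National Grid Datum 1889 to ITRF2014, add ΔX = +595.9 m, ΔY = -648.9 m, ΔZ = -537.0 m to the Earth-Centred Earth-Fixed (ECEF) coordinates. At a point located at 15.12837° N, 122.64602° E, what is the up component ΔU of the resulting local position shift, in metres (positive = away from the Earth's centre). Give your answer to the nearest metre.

ΔU = -978 m

At φ = 15.12837°, λ = 122.64602°: sin φ = 0.260983, cos φ = 0.965344, sin λ = 0.842019, cos λ = -0.539447.
ΔU = cos φ cos λ·ΔX + cos φ sin λ·ΔY + sin φ·ΔZ = (0.965344)(-0.539447)(595.9) + (0.965344)(0.842019)(-648.9) + (0.260983)(-537.0) = -977.91 m.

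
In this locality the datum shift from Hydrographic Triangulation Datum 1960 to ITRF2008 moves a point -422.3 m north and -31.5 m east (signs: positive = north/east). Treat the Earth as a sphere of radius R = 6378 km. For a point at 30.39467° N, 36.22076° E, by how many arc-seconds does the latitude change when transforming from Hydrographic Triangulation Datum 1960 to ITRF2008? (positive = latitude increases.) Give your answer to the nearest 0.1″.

On a sphere of radius R, 1 rad of latitude = R, so Δφ = ΔN / R = -422.3 / 6378000 = -6.6212e-05 rad = -13.657″.

Δφ = -13.7″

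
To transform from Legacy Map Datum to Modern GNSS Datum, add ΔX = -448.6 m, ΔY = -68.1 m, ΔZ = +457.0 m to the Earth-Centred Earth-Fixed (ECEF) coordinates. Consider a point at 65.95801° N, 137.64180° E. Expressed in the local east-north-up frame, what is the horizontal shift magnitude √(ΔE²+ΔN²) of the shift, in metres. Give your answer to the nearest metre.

At φ = 65.95801°, λ = 137.64180°: sin φ = 0.913247, cos φ = 0.407406, sin λ = 0.673763, cos λ = -0.738947.
ΔE = −sin λ·ΔX + cos λ·ΔY = −(0.673763)·(-448.6) + (-0.738947)·(-68.1) = 352.57 m.
ΔN = −sin φ cos λ·ΔX − sin φ sin λ·ΔY + cos φ·ΔZ = −(0.913247)(-0.738947)(-448.6) − (0.913247)(0.673763)(-68.1) + (0.407406)(457.0) = -74.65 m.
Horizontal magnitude = √(ΔE² + ΔN²) = √(352.57² + (-74.65)²) = 360.39 m.

360 m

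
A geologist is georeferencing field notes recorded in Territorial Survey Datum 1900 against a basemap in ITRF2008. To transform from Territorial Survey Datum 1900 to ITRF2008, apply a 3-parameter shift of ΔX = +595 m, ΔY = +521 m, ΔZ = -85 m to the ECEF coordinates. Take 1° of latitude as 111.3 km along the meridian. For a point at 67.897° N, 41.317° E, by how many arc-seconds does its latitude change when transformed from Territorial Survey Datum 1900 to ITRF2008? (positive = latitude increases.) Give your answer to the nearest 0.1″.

Δφ = -24.7″

sin φ = 0.926509, cos φ = 0.376273, sin λ = 0.660225, cos λ = 0.751068.
North component: ΔN = −sin φ cos λ·ΔX − sin φ sin λ·ΔY + cos φ·ΔZ = −(0.926509)(0.751068)(595) − (0.926509)(0.660225)(521) + (0.376273)(-85) = -764.72 m.
1° of latitude spans 111300 m, so Δφ = -764.72 / 111300 × 3600 = -24.735″.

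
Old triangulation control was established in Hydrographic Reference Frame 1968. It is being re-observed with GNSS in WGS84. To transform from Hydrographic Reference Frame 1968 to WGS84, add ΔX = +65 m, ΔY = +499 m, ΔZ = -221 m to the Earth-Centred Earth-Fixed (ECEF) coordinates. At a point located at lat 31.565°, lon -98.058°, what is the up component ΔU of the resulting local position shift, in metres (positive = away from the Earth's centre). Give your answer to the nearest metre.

At φ = 31.565°, λ = -98.058°: sin φ = 0.523466, cos φ = 0.852047, sin λ = -0.990127, cos λ = -0.140175.
ΔU = cos φ cos λ·ΔX + cos φ sin λ·ΔY + sin φ·ΔZ = (0.852047)(-0.140175)(65) + (0.852047)(-0.990127)(499) + (0.523466)(-221) = -544.42 m.

ΔU = -544 m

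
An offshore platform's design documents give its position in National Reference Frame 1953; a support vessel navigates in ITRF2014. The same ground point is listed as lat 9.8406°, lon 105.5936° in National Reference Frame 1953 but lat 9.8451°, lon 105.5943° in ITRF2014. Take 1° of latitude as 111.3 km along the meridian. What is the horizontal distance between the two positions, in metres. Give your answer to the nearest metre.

507 m

Δφ = 9.8451° − 9.8406° = +0.0045°; Δλ = 105.5943° − 105.5936° = +0.0007°.
ΔN = Δφ × 111300 = 500.9 m; ΔE = Δλ × 111300 × cos(9.8406°) = +0.0007 × 111300 × 0.985287 = 76.8 m.
Distance = √(ΔE² + ΔN²) = √(76.8² + 500.9²) = 506.7 m.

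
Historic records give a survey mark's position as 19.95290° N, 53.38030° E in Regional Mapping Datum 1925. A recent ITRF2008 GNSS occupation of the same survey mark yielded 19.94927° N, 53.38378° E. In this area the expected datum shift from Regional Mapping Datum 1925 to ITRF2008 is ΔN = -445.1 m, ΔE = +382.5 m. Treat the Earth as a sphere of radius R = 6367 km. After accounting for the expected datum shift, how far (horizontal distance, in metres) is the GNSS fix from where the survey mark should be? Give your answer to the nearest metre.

Observed coordinate differences: Δφ = -0.00363°, Δλ = +0.00348°.
Converting to metres (1° lat = 111125 m, cos φ = 0.939973): observed ΔN = -403.4 m, observed ΔE = 363.5 m.
Subtracting the expected shift leaves a residual of -403.4 − (-445.1) = 41.7 m north and 363.5 − (382.5) = -19.0 m east.
Residual distance = √(41.7² + (-19.0)²) = 45.8 m.

46 m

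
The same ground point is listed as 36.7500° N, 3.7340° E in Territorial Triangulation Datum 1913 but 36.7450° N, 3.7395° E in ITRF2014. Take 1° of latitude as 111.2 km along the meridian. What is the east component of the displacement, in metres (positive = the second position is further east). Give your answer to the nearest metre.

ΔE = 490 m

Δφ = 36.7450° − 36.7500° = -0.0050°; Δλ = 3.7395° − 3.7340° = +0.0055°.
ΔN = Δφ × 111200 = -556.0 m; ΔE = Δλ × 111200 × cos(36.7500°) = +0.0055 × 111200 × 0.801254 = 490.0 m.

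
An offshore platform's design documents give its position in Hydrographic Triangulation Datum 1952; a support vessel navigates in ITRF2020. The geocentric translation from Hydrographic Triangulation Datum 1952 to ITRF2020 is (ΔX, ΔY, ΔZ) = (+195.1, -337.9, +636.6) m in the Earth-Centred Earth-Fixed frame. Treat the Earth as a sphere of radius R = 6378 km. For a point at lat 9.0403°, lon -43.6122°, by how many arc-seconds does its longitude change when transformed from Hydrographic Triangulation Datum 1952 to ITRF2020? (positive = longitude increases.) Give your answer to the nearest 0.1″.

Δλ = -3.6″

sin φ = 0.157129, cos φ = 0.987578, sin λ = -0.689774, cos λ = 0.724025.
East component: ΔE = −sin λ·ΔX + cos λ·ΔY = −(-0.689774)(195.1) + (0.724025)(-337.9) = -110.07 m.
1° of latitude spans πR/180 = 111317 m; at latitude φ, 1° of longitude spans that × cos φ = 109934.3 m, so Δλ = -110.07 / 109934.3 × 3600 = -3.605″.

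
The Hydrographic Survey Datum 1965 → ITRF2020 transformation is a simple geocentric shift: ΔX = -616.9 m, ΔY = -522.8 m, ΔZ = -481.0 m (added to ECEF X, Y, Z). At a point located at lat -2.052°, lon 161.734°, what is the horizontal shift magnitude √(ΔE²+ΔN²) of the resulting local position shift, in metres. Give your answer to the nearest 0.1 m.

832.2 m

The local east axis at (φ, λ) is (−sin λ, cos λ, 0), so ΔE = −sin(161.734°)·(-616.9) + cos(161.734°)·(-522.8) = 689.81 m.
The local north axis is (−sin φ cos λ, −sin φ sin λ, cos φ), giving ΔN = 20.976 − 5.867 − 480.692 = -465.58 m.
Horizontal magnitude = √(ΔE² + ΔN²) = √(689.81² + (-465.58)²) = 832.23 m.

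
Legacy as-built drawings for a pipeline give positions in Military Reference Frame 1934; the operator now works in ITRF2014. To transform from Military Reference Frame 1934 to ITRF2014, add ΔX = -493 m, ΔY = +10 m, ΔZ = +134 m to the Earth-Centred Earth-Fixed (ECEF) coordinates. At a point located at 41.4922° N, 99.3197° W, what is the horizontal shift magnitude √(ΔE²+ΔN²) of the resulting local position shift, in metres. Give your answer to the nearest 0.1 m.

The local east axis at (φ, λ) is (−sin λ, cos λ, 0), so ΔE = −sin(-99.3197°)·(-493) + cos(-99.3197°)·10 = -488.11 m.
The local north axis is (−sin φ cos λ, −sin φ sin λ, cos φ), giving ΔN = -52.894 + 6.538 + 100.372 = 54.02 m.
Horizontal magnitude = √(ΔE² + ΔN²) = √((-488.11)² + 54.02²) = 491.09 m.

491.1 m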